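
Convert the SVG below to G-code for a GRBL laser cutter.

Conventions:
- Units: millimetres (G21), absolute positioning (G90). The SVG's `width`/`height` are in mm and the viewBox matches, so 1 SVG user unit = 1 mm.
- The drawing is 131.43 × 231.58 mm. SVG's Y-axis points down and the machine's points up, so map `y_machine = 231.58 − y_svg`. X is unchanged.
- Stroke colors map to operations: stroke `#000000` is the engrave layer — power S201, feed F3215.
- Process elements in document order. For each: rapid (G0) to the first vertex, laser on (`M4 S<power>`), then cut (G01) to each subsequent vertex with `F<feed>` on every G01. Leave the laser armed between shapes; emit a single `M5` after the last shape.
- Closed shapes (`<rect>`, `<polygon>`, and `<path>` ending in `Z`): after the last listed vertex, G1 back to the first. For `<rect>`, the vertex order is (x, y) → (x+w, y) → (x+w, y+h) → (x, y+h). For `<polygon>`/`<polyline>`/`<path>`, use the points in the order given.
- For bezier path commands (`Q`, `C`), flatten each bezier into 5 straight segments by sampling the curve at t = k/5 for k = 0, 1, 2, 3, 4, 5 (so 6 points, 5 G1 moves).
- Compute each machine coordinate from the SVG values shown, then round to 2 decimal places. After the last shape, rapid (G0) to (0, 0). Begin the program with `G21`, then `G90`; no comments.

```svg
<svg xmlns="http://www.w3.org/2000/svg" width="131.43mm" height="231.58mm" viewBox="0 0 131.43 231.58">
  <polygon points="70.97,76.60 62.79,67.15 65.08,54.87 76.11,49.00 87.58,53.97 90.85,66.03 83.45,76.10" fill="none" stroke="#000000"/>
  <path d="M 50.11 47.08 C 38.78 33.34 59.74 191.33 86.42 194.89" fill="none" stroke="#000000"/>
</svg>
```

Since the viewBox matches the mm dimensions, user units are millimetres directly. The only transform is the Y-flip y_m = 231.58 − y_svg.

Shape 1 is a regular polygon drawn with `<polygon>`. Its stroke #000000 means engrave at S201, F3215. After flipping Y the toolpath is (70.97,154.98) → (62.79,164.43) → (65.08,176.71) → (76.11,182.58) → (87.58,177.61) → (90.85,165.55) → (83.45,155.48) → (70.97,154.98), returning to the start.

Shape 2 is a cubic bezier drawn with `<path>`. Its stroke #000000 means engrave at S201, F3215. After flipping Y the toolpath is (50.11,184.50) → (46.97,174.75) → (50.31,139.43) → (58.85,94.21) → (71.31,54.75) → (86.42,36.69).

G21
G90
G0 X70.97 Y154.98
M4 S201
G01 X62.79 Y164.43 F3215
G01 X65.08 Y176.71 F3215
G01 X76.11 Y182.58 F3215
G01 X87.58 Y177.61 F3215
G01 X90.85 Y165.55 F3215
G01 X83.45 Y155.48 F3215
G01 X70.97 Y154.98 F3215
G0 X50.11 Y184.50
M4 S201
G01 X46.97 Y174.75 F3215
G01 X50.31 Y139.43 F3215
G01 X58.85 Y94.21 F3215
G01 X71.31 Y54.75 F3215
G01 X86.42 Y36.69 F3215
M5
G0 X0.00 Y0.00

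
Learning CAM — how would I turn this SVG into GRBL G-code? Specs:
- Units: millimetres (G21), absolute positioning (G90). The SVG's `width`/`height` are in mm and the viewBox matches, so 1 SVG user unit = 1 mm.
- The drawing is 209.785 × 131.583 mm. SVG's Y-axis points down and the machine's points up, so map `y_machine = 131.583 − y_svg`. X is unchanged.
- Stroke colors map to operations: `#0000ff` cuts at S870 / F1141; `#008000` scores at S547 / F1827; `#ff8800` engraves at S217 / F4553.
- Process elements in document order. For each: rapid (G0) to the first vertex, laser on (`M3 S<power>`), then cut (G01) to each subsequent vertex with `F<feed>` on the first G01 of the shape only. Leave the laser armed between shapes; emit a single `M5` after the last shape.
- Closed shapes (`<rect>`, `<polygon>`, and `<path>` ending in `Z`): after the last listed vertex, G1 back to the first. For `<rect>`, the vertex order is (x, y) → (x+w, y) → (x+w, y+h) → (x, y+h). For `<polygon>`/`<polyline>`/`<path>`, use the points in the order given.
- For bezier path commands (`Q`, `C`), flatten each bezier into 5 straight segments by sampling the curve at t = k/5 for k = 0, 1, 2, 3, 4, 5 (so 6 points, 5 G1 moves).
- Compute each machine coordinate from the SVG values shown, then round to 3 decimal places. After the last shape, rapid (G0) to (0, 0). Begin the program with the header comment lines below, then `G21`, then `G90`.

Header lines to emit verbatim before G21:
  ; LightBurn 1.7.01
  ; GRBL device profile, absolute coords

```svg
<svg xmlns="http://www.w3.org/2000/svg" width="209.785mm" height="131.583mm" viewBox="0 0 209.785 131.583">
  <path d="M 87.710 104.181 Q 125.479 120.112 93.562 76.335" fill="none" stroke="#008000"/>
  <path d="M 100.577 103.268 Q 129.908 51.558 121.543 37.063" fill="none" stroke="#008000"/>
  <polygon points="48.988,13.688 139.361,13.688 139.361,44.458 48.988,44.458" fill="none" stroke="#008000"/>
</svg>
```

; LightBurn 1.7.01
; GRBL device profile, absolute coords
G21
G90
G0 X87.710 Y27.402
M3 S547
G01 X100.030 Y23.418 F1827
G01 X106.775 Y24.210
G01 X107.946 Y29.780
G01 X103.541 Y40.126
G01 X93.562 Y55.248
G0 X100.577 Y28.315
M3 S547
G01 X110.802 Y47.510 F1827
G01 X118.010 Y63.729
G01 X122.204 Y76.970
G01 X123.381 Y87.233
G01 X121.543 Y94.520
G0 X48.988 Y117.895
M3 S547
G01 X139.361 Y117.895 F1827
G01 X139.361 Y87.125
G01 X48.988 Y87.125
G01 X48.988 Y117.895
M5
G0 X0.000 Y0.000

Since the viewBox matches the mm dimensions, user units are millimetres directly. The only transform is the Y-flip y_m = 131.583 − y_svg.

Shape 1 is a quadratic bezier drawn with `<path>`. Its stroke #008000 means score at S547, F1827. After flipping Y the toolpath is (87.710,27.402) → (100.030,23.418) → (106.775,24.210) → (107.946,29.780) → (103.541,40.126) → (93.562,55.248).

Shape 2 is a quadratic bezier drawn with `<path>`. Its stroke #008000 means score at S547, F1827. After flipping Y the toolpath is (100.577,28.315) → (110.802,47.510) → (118.010,63.729) → (122.204,76.970) → (123.381,87.233) → (121.543,94.520).

Shape 3 is a rectangle drawn with `<polygon>`. Its stroke #008000 means score at S547, F1827. After flipping Y the toolpath is (48.988,117.895) → (139.361,117.895) → (139.361,87.125) → (48.988,87.125) → (48.988,117.895), returning to the start.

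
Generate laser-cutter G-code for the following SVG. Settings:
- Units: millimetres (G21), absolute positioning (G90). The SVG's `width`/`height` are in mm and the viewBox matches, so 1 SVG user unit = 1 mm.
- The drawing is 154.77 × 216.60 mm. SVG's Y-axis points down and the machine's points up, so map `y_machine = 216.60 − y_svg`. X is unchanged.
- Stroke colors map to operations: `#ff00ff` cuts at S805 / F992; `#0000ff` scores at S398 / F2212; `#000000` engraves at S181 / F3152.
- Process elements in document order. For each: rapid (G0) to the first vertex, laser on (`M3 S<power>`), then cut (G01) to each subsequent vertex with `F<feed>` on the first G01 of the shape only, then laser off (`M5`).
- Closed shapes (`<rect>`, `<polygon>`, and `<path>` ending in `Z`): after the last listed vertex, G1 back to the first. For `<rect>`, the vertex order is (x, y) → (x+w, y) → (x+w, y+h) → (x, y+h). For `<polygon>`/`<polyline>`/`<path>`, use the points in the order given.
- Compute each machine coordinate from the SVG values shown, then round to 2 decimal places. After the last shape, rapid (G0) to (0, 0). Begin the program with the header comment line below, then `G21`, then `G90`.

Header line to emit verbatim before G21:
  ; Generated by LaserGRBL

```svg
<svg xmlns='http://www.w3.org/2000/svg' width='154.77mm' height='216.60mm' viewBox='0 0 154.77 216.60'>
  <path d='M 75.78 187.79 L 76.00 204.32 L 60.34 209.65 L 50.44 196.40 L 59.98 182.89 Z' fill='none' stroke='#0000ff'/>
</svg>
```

; Generated by LaserGRBL
G21
G90
G0 X75.78 Y28.81
M3 S398
G01 X76.00 Y12.28 F2212
G01 X60.34 Y6.95
G01 X50.44 Y20.20
G01 X59.98 Y33.71
G01 X75.78 Y28.81
M5
G0 X0.00 Y0.00

viewBox `0 0 154.77 216.60` with mm width/height → 1 unit = 1 mm. Flip: y_m = 216.60 − y_svg.

**Shape 1** — `<path>` regular polygon, stroke `#0000ff` → score (S398, F2212). Machine vertices: (75.78,28.81) → (76.00,12.28) → (60.34,6.95) → (50.44,20.20) → (59.98,33.71) → (75.78,28.81). Closed: final G1 returns to the first vertex.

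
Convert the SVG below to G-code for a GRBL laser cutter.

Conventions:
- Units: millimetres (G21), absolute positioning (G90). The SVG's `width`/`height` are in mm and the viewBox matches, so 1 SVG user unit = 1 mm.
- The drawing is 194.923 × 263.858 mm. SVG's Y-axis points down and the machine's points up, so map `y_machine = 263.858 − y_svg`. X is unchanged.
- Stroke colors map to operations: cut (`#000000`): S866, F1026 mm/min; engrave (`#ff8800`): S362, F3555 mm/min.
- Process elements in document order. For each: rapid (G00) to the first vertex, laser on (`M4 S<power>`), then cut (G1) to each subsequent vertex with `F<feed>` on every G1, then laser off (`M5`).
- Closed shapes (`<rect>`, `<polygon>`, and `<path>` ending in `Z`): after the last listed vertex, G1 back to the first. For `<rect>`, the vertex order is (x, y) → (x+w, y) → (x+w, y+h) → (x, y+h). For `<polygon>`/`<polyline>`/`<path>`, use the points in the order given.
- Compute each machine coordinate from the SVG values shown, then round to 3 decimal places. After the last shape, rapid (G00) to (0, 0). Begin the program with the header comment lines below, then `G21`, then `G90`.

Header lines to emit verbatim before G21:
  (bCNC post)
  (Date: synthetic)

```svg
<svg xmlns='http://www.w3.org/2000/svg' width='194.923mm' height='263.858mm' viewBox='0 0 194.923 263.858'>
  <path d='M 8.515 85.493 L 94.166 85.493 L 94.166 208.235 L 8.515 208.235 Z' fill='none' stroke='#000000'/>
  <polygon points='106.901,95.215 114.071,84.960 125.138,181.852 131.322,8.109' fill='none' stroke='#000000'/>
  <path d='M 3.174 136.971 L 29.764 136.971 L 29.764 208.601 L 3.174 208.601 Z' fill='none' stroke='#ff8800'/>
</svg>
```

1 u = 1 mm; y_m = 263.858 − y.

[1] `<path>` rectangle, #000000→cut S866 F1026: (8.515,178.365) → (94.166,178.365) → (94.166,55.623) → (8.515,55.623) → (8.515,178.365) (closed)

[2] `<polygon>` closed polygon, #000000→cut S866 F1026: (106.901,168.643) → (114.071,178.898) → (125.138,82.006) → (131.322,255.749) → (106.901,168.643) (closed)

[3] `<path>` rectangle, #ff8800→engrave S362 F3555: (3.174,126.887) → (29.764,126.887) → (29.764,55.257) → (3.174,55.257) → (3.174,126.887) (closed)

(bCNC post)
(Date: synthetic)
G21
G90
G00 X8.515 Y178.365
M4 S866
G1 X94.166 Y178.365 F1026
G1 X94.166 Y55.623 F1026
G1 X8.515 Y55.623 F1026
G1 X8.515 Y178.365 F1026
M5
G00 X106.901 Y168.643
M4 S866
G1 X114.071 Y178.898 F1026
G1 X125.138 Y82.006 F1026
G1 X131.322 Y255.749 F1026
G1 X106.901 Y168.643 F1026
M5
G00 X3.174 Y126.887
M4 S362
G1 X29.764 Y126.887 F3555
G1 X29.764 Y55.257 F3555
G1 X3.174 Y55.257 F3555
G1 X3.174 Y126.887 F3555
M5
G00 X0.000 Y0.000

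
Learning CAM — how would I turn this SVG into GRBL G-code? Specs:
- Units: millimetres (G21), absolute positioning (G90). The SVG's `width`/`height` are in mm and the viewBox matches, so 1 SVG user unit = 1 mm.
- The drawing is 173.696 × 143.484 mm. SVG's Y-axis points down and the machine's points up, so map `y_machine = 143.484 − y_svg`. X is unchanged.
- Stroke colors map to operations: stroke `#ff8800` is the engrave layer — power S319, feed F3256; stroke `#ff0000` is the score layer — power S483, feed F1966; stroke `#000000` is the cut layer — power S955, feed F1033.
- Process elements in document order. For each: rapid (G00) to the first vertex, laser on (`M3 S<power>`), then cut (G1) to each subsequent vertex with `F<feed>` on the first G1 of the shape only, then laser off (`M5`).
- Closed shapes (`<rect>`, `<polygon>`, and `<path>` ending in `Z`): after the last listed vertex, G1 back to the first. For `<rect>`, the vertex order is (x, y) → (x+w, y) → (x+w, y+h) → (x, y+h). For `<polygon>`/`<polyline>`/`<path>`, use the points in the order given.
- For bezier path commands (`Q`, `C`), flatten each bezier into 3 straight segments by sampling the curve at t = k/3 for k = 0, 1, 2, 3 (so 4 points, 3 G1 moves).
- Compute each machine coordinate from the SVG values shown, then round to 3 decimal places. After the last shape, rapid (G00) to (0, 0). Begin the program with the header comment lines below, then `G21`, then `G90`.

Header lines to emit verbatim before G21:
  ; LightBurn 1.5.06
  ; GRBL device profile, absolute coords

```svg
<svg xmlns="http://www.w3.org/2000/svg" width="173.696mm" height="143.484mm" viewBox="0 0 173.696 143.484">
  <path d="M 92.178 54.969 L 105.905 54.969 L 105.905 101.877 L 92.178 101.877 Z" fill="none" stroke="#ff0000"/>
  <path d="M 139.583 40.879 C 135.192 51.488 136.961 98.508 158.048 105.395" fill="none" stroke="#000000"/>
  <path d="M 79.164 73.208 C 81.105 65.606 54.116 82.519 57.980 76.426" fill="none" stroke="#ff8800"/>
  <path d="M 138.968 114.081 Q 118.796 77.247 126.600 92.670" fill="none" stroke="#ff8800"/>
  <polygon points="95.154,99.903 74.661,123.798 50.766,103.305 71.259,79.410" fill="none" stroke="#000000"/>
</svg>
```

; LightBurn 1.5.06
; GRBL device profile, absolute coords
G21
G90
G00 X92.178 Y88.515
M3 S483
G1 X105.905 Y88.515 F1966
G1 X105.905 Y41.607
G1 X92.178 Y41.607
G1 X92.178 Y88.515
M5
G00 X139.583 Y102.605
M3 S955
G1 X137.733 Y82.694 F1033
G1 X142.913 Y55.519
G1 X158.048 Y38.089
M5
G00 X79.164 Y70.276
M3 S319
G1 X73.676 Y71.466 F3256
G1 X62.186 Y66.874
G1 X57.980 Y67.058
M5
G00 X138.968 Y29.403
M3 S319
G1 X128.628 Y48.153 F3256
G1 X124.506 Y55.290
G1 X126.600 Y50.814
M5
G00 X95.154 Y43.581
M3 S955
G1 X74.661 Y19.686 F1033
G1 X50.766 Y40.179
G1 X71.259 Y64.074
G1 X95.154 Y43.581
M5
G00 X0.000 Y0.000

1 u = 1 mm; y_m = 143.484 − y.

[1] `<path>` rectangle, #ff0000→score S483 F1966: (92.178,88.515) → (105.905,88.515) → (105.905,41.607) → (92.178,41.607) → (92.178,88.515) (closed)

[2] `<path>` cubic bezier, #000000→cut S955 F1033: (139.583,102.605) → (137.733,82.694) → (142.913,55.519) → (158.048,38.089)

[3] `<path>` cubic bezier, #ff8800→engrave S319 F3256: (79.164,70.276) → (73.676,71.466) → (62.186,66.874) → (57.980,67.058)

[4] `<path>` quadratic bezier, #ff8800→engrave S319 F3256: (138.968,29.403) → (128.628,48.153) → (124.506,55.290) → (126.600,50.814)

[5] `<polygon>` regular polygon, #000000→cut S955 F1033: (95.154,43.581) → (74.661,19.686) → (50.766,40.179) → (71.259,64.074) → (95.154,43.581) (closed)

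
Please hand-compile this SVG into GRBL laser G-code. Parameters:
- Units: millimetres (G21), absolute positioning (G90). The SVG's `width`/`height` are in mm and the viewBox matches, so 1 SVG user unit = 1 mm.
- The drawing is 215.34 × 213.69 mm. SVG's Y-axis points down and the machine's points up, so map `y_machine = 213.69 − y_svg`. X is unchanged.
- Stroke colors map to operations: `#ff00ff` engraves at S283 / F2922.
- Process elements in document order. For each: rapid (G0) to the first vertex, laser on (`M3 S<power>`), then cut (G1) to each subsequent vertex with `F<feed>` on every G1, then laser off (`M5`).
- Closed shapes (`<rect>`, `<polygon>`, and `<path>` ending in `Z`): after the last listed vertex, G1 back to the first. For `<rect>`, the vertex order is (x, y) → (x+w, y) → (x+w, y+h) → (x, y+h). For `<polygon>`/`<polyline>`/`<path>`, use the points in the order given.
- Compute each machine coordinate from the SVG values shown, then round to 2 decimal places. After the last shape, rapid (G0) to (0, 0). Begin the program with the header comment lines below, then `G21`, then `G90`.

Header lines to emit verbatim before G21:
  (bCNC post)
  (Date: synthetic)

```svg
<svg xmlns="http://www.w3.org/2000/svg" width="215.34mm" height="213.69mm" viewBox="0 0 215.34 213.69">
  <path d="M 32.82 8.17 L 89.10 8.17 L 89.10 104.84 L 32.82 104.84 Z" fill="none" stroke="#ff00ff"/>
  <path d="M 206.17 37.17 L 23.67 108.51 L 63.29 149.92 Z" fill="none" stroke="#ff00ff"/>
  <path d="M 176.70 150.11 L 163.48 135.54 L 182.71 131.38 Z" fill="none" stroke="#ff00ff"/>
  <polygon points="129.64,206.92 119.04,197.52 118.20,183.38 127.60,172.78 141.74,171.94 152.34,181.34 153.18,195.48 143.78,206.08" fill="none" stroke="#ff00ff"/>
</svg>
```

(bCNC post)
(Date: synthetic)
G21
G90
G0 X32.82 Y205.52
M3 S283
G1 X89.10 Y205.52 F2922
G1 X89.10 Y108.85 F2922
G1 X32.82 Y108.85 F2922
G1 X32.82 Y205.52 F2922
M5
G0 X206.17 Y176.52
M3 S283
G1 X23.67 Y105.18 F2922
G1 X63.29 Y63.77 F2922
G1 X206.17 Y176.52 F2922
M5
G0 X176.70 Y63.58
M3 S283
G1 X163.48 Y78.15 F2922
G1 X182.71 Y82.31 F2922
G1 X176.70 Y63.58 F2922
M5
G0 X129.64 Y6.77
M3 S283
G1 X119.04 Y16.17 F2922
G1 X118.20 Y30.31 F2922
G1 X127.60 Y40.91 F2922
G1 X141.74 Y41.75 F2922
G1 X152.34 Y32.35 F2922
G1 X153.18 Y18.21 F2922
G1 X143.78 Y7.61 F2922
G1 X129.64 Y6.77 F2922
M5
G0 X0.00 Y0.00

1 u = 1 mm; y_m = 213.69 − y.

[1] `<path>` rectangle, #ff00ff→engrave S283 F2922: (32.82,205.52) → (89.10,205.52) → (89.10,108.85) → (32.82,108.85) → (32.82,205.52) (closed)

[2] `<path>` closed polygon, #ff00ff→engrave S283 F2922: (206.17,176.52) → (23.67,105.18) → (63.29,63.77) → (206.17,176.52) (closed)

[3] `<path>` regular polygon, #ff00ff→engrave S283 F2922: (176.70,63.58) → (163.48,78.15) → (182.71,82.31) → (176.70,63.58) (closed)

[4] `<polygon>` regular polygon, #ff00ff→engrave S283 F2922: (129.64,6.77) → (119.04,16.17) → (118.20,30.31) → (127.60,40.91) → (141.74,41.75) → (152.34,32.35) → (153.18,18.21) → (143.78,7.61) → (129.64,6.77) (closed)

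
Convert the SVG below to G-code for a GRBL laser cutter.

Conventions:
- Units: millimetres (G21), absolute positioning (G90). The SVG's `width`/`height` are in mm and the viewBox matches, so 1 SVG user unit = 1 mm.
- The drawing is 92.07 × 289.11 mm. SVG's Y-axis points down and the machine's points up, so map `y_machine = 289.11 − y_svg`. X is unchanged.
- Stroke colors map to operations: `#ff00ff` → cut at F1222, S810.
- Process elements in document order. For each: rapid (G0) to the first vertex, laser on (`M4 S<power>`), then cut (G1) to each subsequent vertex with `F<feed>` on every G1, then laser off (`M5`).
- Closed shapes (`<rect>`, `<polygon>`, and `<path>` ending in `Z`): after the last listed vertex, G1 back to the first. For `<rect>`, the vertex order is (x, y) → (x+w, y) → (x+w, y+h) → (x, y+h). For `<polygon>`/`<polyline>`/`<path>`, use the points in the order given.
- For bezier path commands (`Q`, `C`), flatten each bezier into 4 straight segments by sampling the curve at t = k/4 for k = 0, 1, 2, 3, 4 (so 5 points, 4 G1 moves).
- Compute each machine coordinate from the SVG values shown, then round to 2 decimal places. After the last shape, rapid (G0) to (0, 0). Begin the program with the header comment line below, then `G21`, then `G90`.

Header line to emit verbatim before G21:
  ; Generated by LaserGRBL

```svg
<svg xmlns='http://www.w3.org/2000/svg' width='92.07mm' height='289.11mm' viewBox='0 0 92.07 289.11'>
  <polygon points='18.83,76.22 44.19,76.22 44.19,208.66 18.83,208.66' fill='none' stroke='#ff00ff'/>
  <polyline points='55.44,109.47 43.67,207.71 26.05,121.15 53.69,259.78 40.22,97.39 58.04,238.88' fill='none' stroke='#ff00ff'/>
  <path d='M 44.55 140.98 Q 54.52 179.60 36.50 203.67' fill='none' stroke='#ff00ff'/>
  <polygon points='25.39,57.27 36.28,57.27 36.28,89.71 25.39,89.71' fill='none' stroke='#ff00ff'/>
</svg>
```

1 u = 1 mm; y_m = 289.11 − y.

[1] `<polygon>` rectangle, #ff00ff→cut S810 F1222: (18.83,212.89) → (44.19,212.89) → (44.19,80.45) → (18.83,80.45) → (18.83,212.89) (closed)

[2] `<polyline>` open polyline, #ff00ff→cut S810 F1222: (55.44,179.64) → (43.67,81.40) → (26.05,167.96) → (53.69,29.33) → (40.22,191.72) → (58.04,50.23)

[3] `<path>` quadratic bezier, #ff00ff→cut S810 F1222: (44.55,148.13) → (47.79,129.73) → (47.52,113.15) → (43.76,98.38) → (36.50,85.44)

[4] `<polygon>` rectangle, #ff00ff→cut S810 F1222: (25.39,231.84) → (36.28,231.84) → (36.28,199.40) → (25.39,199.40) → (25.39,231.84) (closed)

; Generated by LaserGRBL
G21
G90
G0 X18.83 Y212.89
M4 S810
G1 X44.19 Y212.89 F1222
G1 X44.19 Y80.45 F1222
G1 X18.83 Y80.45 F1222
G1 X18.83 Y212.89 F1222
M5
G0 X55.44 Y179.64
M4 S810
G1 X43.67 Y81.40 F1222
G1 X26.05 Y167.96 F1222
G1 X53.69 Y29.33 F1222
G1 X40.22 Y191.72 F1222
G1 X58.04 Y50.23 F1222
M5
G0 X44.55 Y148.13
M4 S810
G1 X47.79 Y129.73 F1222
G1 X47.52 Y113.15 F1222
G1 X43.76 Y98.38 F1222
G1 X36.50 Y85.44 F1222
M5
G0 X25.39 Y231.84
M4 S810
G1 X36.28 Y231.84 F1222
G1 X36.28 Y199.40 F1222
G1 X25.39 Y199.40 F1222
G1 X25.39 Y231.84 F1222
M5
G0 X0.00 Y0.00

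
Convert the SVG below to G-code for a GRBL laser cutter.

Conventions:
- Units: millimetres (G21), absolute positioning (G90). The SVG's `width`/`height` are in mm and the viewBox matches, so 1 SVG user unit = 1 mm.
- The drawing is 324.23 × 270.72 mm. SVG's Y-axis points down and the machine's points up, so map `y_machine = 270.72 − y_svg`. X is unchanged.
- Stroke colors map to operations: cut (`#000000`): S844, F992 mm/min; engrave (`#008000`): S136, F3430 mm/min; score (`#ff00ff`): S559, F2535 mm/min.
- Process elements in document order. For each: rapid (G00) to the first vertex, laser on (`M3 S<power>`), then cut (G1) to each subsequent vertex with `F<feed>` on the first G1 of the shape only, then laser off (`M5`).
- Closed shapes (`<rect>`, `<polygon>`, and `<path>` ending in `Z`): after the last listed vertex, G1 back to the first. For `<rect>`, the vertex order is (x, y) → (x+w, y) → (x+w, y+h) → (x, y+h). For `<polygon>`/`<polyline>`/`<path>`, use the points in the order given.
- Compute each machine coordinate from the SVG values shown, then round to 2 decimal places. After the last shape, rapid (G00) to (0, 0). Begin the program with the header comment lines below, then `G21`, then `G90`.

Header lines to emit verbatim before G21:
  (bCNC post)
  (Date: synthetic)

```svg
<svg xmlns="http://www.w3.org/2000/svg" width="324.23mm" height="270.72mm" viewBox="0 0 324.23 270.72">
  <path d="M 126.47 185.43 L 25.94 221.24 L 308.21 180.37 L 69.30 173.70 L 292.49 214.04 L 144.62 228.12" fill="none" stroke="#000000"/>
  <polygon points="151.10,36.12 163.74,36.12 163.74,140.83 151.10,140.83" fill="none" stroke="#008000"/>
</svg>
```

(bCNC post)
(Date: synthetic)
G21
G90
G00 X126.47 Y85.29
M3 S844
G1 X25.94 Y49.48 F992
G1 X308.21 Y90.35
G1 X69.30 Y97.02
G1 X292.49 Y56.68
G1 X144.62 Y42.60
M5
G00 X151.10 Y234.60
M3 S136
G1 X163.74 Y234.60 F3430
G1 X163.74 Y129.89
G1 X151.10 Y129.89
G1 X151.10 Y234.60
M5
G00 X0.00 Y0.00

1 u = 1 mm; y_m = 270.72 − y.

[1] `<path>` open polyline, #000000→cut S844 F992: (126.47,85.29) → (25.94,49.48) → (308.21,90.35) → (69.30,97.02) → (292.49,56.68) → (144.62,42.60)

[2] `<polygon>` rectangle, #008000→engrave S136 F3430: (151.10,234.60) → (163.74,234.60) → (163.74,129.89) → (151.10,129.89) → (151.10,234.60) (closed)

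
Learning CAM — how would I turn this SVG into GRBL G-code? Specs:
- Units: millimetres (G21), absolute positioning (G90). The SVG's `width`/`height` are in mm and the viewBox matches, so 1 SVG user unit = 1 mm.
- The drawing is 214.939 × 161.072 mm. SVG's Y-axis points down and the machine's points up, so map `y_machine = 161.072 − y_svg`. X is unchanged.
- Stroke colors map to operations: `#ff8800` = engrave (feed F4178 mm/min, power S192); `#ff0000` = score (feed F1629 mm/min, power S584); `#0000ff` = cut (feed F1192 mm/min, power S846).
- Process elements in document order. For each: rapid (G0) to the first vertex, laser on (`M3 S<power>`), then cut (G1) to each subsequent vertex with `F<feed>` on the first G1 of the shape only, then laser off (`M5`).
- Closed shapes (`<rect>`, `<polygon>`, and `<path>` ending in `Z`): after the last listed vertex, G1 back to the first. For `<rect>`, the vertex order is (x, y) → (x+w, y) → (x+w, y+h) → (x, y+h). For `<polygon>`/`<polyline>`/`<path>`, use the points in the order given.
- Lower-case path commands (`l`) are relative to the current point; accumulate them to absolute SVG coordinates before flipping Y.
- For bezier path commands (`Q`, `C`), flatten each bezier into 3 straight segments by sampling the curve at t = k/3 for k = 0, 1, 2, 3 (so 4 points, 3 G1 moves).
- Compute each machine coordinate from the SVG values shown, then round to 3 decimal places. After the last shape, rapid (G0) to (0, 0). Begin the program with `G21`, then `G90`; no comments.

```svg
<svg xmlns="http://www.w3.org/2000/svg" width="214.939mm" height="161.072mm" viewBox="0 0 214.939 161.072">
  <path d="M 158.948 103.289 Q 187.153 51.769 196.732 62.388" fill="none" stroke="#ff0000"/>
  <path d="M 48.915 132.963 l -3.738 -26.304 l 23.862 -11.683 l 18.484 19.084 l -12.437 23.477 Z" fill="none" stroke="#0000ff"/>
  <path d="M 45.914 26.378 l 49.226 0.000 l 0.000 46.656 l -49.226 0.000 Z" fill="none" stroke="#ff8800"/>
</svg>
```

G21
G90
G0 X158.948 Y57.783
M3 S584
G1 X175.682 Y85.225 F1629
G1 X188.276 Y98.859
G1 X196.732 Y98.684
M5
G0 X48.915 Y28.109
M3 S846
G1 X45.177 Y54.413 F1192
G1 X69.039 Y66.096
G1 X87.523 Y47.012
G1 X75.086 Y23.535
G1 X48.915 Y28.109
M5
G0 X45.914 Y134.694
M3 S192
G1 X95.140 Y134.694 F4178
G1 X95.140 Y88.038
G1 X45.914 Y88.038
G1 X45.914 Y134.694
M5
G0 X0.000 Y0.000

viewBox `0 0 214.939 161.072` with mm width/height → 1 unit = 1 mm. Flip: y_m = 161.072 − y_svg.

**Shape 1** — `<path>` quadratic bezier, stroke `#ff0000` → score (S584, F1629). Control points (SVG): P0=(158.948,103.289), P1=(187.153,51.769), P2=(196.732,62.388); sampled at t=k/3. Machine vertices: (158.948,57.783) → (175.682,85.225) → (188.276,98.859) → (196.732,98.684). Open path.

**Shape 2** — `<path>` regular polygon, stroke `#0000ff` → cut (S846, F1192). Machine vertices: (48.915,28.109) → (45.177,54.413) → (69.039,66.096) → (87.523,47.012) → (75.086,23.535) → (48.915,28.109). Closed: final G1 returns to the first vertex.

**Shape 3** — `<path>` rectangle, stroke `#ff8800` → engrave (S192, F4178). Machine vertices: (45.914,134.694) → (95.140,134.694) → (95.140,88.038) → (45.914,88.038) → (45.914,134.694). Closed: final G1 returns to the first vertex.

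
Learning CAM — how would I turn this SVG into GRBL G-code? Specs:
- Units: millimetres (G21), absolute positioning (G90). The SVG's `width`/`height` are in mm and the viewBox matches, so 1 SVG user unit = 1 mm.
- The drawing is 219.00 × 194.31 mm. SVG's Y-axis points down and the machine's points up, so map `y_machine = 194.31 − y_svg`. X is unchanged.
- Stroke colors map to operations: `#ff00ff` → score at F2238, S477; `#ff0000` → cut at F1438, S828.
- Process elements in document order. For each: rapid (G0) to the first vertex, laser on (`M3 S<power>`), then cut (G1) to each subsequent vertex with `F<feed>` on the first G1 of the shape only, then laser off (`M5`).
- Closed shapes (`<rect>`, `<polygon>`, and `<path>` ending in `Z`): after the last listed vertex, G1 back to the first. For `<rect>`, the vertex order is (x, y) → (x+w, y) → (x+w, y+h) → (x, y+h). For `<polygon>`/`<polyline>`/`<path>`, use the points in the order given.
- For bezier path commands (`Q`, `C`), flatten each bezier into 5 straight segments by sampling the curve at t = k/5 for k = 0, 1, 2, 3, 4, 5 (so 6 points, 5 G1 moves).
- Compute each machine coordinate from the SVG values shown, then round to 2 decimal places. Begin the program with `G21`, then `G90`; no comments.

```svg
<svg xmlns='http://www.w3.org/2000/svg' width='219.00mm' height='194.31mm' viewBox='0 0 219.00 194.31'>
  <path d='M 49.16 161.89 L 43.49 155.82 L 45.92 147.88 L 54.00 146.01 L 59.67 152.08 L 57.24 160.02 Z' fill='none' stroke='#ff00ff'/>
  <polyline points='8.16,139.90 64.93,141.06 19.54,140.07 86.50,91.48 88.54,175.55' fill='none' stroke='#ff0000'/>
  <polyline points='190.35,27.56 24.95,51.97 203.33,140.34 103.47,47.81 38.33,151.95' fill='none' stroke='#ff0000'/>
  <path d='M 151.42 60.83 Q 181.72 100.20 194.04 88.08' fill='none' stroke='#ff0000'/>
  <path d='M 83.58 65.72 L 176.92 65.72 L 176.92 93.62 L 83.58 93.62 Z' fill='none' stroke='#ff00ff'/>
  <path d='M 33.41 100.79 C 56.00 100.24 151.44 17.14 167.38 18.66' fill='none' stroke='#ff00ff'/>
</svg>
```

1 u = 1 mm; y_m = 194.31 − y.

[1] `<path>` regular polygon, #ff00ff→score S477 F2238: (49.16,32.42) → (43.49,38.49) → (45.92,46.43) → (54.00,48.30) → (59.67,42.23) → (57.24,34.29) → (49.16,32.42) (closed)

[2] `<polyline>` open polyline, #ff0000→cut S828 F1438: (8.16,54.41) → (64.93,53.25) → (19.54,54.24) → (86.50,102.83) → (88.54,18.76)

[3] `<polyline>` open polyline, #ff0000→cut S828 F1438: (190.35,166.75) → (24.95,142.34) → (203.33,53.97) → (103.47,146.50) → (38.33,42.36)

[4] `<path>` quadratic bezier, #ff0000→cut S828 F1438: (151.42,133.48) → (162.82,119.79) → (172.78,110.22) → (181.31,104.77) → (188.39,103.44) → (194.04,106.23)

[5] `<path>` rectangle, #ff00ff→score S477 F2238: (83.58,128.59) → (176.92,128.59) → (176.92,100.69) → (83.58,100.69) → (83.58,128.59) (closed)

[6] `<path>` cubic bezier, #ff00ff→score S477 F2238: (33.41,93.52) → (54.49,102.42) → (85.74,123.11) → (119.84,147.56) → (149.49,167.74) → (167.38,175.65)

G21
G90
G0 X49.16 Y32.42
M3 S477
G1 X43.49 Y38.49 F2238
G1 X45.92 Y46.43
G1 X54.00 Y48.30
G1 X59.67 Y42.23
G1 X57.24 Y34.29
G1 X49.16 Y32.42
M5
G0 X8.16 Y54.41
M3 S828
G1 X64.93 Y53.25 F1438
G1 X19.54 Y54.24
G1 X86.50 Y102.83
G1 X88.54 Y18.76
M5
G0 X190.35 Y166.75
M3 S828
G1 X24.95 Y142.34 F1438
G1 X203.33 Y53.97
G1 X103.47 Y146.50
G1 X38.33 Y42.36
M5
G0 X151.42 Y133.48
M3 S828
G1 X162.82 Y119.79 F1438
G1 X172.78 Y110.22
G1 X181.31 Y104.77
G1 X188.39 Y103.44
G1 X194.04 Y106.23
M5
G0 X83.58 Y128.59
M3 S477
G1 X176.92 Y128.59 F2238
G1 X176.92 Y100.69
G1 X83.58 Y100.69
G1 X83.58 Y128.59
M5
G0 X33.41 Y93.52
M3 S477
G1 X54.49 Y102.42 F2238
G1 X85.74 Y123.11
G1 X119.84 Y147.56
G1 X149.49 Y167.74
G1 X167.38 Y175.65
M5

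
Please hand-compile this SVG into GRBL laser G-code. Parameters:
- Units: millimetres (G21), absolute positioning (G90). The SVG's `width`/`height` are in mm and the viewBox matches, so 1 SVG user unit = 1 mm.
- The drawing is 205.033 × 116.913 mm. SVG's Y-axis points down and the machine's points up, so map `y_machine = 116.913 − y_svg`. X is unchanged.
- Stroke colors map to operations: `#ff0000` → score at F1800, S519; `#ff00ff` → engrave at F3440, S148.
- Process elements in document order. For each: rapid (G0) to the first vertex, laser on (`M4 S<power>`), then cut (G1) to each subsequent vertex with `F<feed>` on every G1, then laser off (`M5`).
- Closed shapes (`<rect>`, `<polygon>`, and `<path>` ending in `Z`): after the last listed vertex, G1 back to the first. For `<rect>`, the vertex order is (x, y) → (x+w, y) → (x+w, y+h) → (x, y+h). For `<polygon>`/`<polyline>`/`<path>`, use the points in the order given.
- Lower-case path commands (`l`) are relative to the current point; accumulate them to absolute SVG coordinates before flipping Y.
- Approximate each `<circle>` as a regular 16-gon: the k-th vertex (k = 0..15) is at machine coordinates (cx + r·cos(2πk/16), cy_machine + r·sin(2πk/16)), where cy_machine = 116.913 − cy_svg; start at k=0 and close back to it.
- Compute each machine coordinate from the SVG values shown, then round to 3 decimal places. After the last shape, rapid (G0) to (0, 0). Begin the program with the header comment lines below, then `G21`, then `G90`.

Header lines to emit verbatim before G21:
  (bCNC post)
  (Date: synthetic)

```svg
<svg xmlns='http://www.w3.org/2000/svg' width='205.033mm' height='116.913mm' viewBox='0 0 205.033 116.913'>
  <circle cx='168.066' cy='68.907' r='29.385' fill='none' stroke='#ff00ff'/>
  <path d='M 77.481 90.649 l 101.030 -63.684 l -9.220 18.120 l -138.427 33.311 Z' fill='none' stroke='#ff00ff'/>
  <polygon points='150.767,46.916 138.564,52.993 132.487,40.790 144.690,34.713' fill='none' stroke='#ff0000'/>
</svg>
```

(bCNC post)
(Date: synthetic)
G21
G90
G0 X197.451 Y48.006
M4 S148
G1 X195.214 Y59.251 F3440
G1 X188.844 Y68.784 F3440
G1 X179.311 Y75.154 F3440
G1 X168.066 Y77.391 F3440
G1 X156.821 Y75.154 F3440
G1 X147.288 Y68.784 F3440
G1 X140.918 Y59.251 F3440
G1 X138.681 Y48.006 F3440
G1 X140.918 Y36.761 F3440
G1 X147.288 Y27.228 F3440
G1 X156.821 Y20.858 F3440
G1 X168.066 Y18.621 F3440
G1 X179.311 Y20.858 F3440
G1 X188.844 Y27.228 F3440
G1 X195.214 Y36.761 F3440
G1 X197.451 Y48.006 F3440
M5
G0 X77.481 Y26.264
M4 S148
G1 X178.511 Y89.948 F3440
G1 X169.291 Y71.828 F3440
G1 X30.864 Y38.517 F3440
G1 X77.481 Y26.264 F3440
M5
G0 X150.767 Y69.997
M4 S519
G1 X138.564 Y63.920 F1800
G1 X132.487 Y76.123 F1800
G1 X144.690 Y82.200 F1800
G1 X150.767 Y69.997 F1800
M5
G0 X0.000 Y0.000

viewBox `0 0 205.033 116.913` with mm width/height → 1 unit = 1 mm. Flip: y_m = 116.913 − y_svg.

**Shape 1** — `<circle>` circle, stroke `#ff00ff` → engrave (S148, F3440). Machine vertices: (197.451,48.006) → (195.214,59.251) → (188.844,68.784) → (179.311,75.154) → (168.066,77.391) → (156.821,75.154) → (147.288,68.784) → (140.918,59.251) → (138.681,48.006) → (140.918,36.761) → (147.288,27.228) → (156.821,20.858) → (168.066,18.621) → (179.311,20.858) → (188.844,27.228) → (195.214,36.761) → (197.451,48.006). Closed: final G1 returns to the first vertex.

**Shape 2** — `<path>` closed polygon, stroke `#ff00ff` → engrave (S148, F3440). Machine vertices: (77.481,26.264) → (178.511,89.948) → (169.291,71.828) → (30.864,38.517) → (77.481,26.264). Closed: final G1 returns to the first vertex.

**Shape 3** — `<polygon>` regular polygon, stroke `#ff0000` → score (S519, F1800). Machine vertices: (150.767,69.997) → (138.564,63.920) → (132.487,76.123) → (144.690,82.200) → (150.767,69.997). Closed: final G1 returns to the first vertex.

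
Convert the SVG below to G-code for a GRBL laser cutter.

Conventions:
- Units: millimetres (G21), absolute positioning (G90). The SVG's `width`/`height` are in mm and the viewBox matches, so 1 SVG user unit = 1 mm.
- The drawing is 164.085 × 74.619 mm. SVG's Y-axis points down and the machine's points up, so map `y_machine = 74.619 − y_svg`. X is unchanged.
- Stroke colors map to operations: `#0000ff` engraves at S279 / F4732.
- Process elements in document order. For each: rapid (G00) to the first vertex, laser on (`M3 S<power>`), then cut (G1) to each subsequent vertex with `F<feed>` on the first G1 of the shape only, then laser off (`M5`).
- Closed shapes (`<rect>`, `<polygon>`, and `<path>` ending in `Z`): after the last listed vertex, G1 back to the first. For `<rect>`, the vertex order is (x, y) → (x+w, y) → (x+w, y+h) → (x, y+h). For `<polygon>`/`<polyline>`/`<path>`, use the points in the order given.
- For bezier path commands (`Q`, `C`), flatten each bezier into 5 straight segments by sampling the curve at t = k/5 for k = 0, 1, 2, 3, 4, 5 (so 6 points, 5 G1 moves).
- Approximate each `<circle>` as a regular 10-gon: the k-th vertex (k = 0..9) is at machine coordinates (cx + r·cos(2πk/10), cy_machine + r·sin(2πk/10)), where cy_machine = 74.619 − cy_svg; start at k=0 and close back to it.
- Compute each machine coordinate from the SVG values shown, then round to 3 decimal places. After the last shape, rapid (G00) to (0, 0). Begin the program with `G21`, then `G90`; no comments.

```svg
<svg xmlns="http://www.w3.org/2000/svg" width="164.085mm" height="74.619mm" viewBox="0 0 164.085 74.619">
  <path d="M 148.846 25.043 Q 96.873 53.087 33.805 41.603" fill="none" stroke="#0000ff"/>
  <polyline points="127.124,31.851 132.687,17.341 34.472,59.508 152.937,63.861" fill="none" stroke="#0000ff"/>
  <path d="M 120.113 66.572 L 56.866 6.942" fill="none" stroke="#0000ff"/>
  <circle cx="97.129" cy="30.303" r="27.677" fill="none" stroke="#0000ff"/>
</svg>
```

Since the viewBox matches the mm dimensions, user units are millimetres directly. The only transform is the Y-flip y_m = 74.619 − y_svg.

Shape 1 is a quadratic bezier drawn with `<path>`. Its stroke #0000ff means engrave at S279, F4732. After flipping Y the toolpath is (148.846,49.576) → (127.613,39.940) → (105.492,33.465) → (82.484,30.153) → (58.588,30.004) → (33.805,33.016).

Shape 2 is a open polyline drawn with `<polyline>`. Its stroke #0000ff means engrave at S279, F4732. After flipping Y the toolpath is (127.124,42.768) → (132.687,57.278) → (34.472,15.111) → (152.937,10.758).

Shape 3 is a line segment drawn with `<path>`. Its stroke #0000ff means engrave at S279, F4732. After flipping Y the toolpath is (120.113,8.047) → (56.866,67.677).

Shape 4 is a circle drawn with `<circle>`. Its stroke #0000ff means engrave at S279, F4732. After flipping Y the toolpath is (124.806,44.316) → (119.520,60.584) → (105.682,70.638) → (88.576,70.638) → (74.738,60.584) → (69.452,44.316) → (74.738,28.048) → (88.576,17.994) → (105.682,17.994) → (119.520,28.048) → (124.806,44.316), returning to the start.

G21
G90
G00 X148.846 Y49.576
M3 S279
G1 X127.613 Y39.940 F4732
G1 X105.492 Y33.465
G1 X82.484 Y30.153
G1 X58.588 Y30.004
G1 X33.805 Y33.016
M5
G00 X127.124 Y42.768
M3 S279
G1 X132.687 Y57.278 F4732
G1 X34.472 Y15.111
G1 X152.937 Y10.758
M5
G00 X120.113 Y8.047
M3 S279
G1 X56.866 Y67.677 F4732
M5
G00 X124.806 Y44.316
M3 S279
G1 X119.520 Y60.584 F4732
G1 X105.682 Y70.638
G1 X88.576 Y70.638
G1 X74.738 Y60.584
G1 X69.452 Y44.316
G1 X74.738 Y28.048
G1 X88.576 Y17.994
G1 X105.682 Y17.994
G1 X119.520 Y28.048
G1 X124.806 Y44.316
M5
G00 X0.000 Y0.000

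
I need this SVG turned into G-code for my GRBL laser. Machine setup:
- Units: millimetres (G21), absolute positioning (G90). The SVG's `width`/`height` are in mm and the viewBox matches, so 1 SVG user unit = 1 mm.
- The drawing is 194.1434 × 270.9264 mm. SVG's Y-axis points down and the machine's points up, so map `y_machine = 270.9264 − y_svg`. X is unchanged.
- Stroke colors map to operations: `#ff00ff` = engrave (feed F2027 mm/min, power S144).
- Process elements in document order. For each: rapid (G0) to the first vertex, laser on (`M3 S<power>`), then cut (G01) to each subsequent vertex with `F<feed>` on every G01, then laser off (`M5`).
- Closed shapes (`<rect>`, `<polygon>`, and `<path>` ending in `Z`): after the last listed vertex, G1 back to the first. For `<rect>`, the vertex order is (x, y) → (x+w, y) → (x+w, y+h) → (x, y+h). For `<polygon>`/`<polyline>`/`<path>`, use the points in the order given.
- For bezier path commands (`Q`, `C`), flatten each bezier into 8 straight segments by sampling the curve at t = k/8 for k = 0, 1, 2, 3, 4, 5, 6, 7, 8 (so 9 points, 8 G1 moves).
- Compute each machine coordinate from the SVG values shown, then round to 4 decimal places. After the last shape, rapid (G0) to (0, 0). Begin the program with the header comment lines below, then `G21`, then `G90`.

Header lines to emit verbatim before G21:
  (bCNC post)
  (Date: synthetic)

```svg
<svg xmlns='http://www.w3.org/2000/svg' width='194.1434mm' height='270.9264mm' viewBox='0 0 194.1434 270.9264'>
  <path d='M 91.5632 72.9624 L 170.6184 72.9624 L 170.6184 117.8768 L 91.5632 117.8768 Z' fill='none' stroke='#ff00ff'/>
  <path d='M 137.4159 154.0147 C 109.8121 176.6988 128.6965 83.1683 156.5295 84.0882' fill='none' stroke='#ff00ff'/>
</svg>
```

(bCNC post)
(Date: synthetic)
G21
G90
G0 X91.5632 Y197.9640
M3 S144
G01 X170.6184 Y197.9640 F2027
G01 X170.6184 Y153.0496 F2027
G01 X91.5632 Y153.0496 F2027
G01 X91.5632 Y197.9640 F2027
M5
G0 X137.4159 Y116.9117
M3 S144
G01 X129.1703 Y113.4413 F2027
G01 X124.8430 Y118.3972 F2027
G01 X123.9942 Y129.3108 F2027
G01 X126.1839 Y143.7134 F2027
G01 X130.9722 Y159.1361 F2027
G01 X137.9192 Y173.1103 F2027
G01 X146.5849 Y183.1673 F2027
G01 X156.5295 Y186.8382 F2027
M5
G0 X0.0000 Y0.0000

viewBox `0 0 194.1434 270.9264` with mm width/height → 1 unit = 1 mm. Flip: y_m = 270.9264 − y_svg.

**Shape 1** — `<path>` rectangle, stroke `#ff00ff` → engrave (S144, F2027). Machine vertices: (91.5632,197.9640) → (170.6184,197.9640) → (170.6184,153.0496) → (91.5632,153.0496) → (91.5632,197.9640). Closed: final G1 returns to the first vertex.

**Shape 2** — `<path>` cubic bezier, stroke `#ff00ff` → engrave (S144, F2027). Control points (SVG): P0=(137.4159,154.0147), P1=(109.8121,176.6988), P2=(128.6965,83.1683), P3=(156.5295,84.0882); sampled at t=k/8. Machine vertices: (137.4159,116.9117) → (129.1703,113.4413) → (124.8430,118.3972) → (123.9942,129.3108) → (126.1839,143.7134) → (130.9722,159.1361) → (137.9192,173.1103) → (146.5849,183.1673) → (156.5295,186.8382). Open path.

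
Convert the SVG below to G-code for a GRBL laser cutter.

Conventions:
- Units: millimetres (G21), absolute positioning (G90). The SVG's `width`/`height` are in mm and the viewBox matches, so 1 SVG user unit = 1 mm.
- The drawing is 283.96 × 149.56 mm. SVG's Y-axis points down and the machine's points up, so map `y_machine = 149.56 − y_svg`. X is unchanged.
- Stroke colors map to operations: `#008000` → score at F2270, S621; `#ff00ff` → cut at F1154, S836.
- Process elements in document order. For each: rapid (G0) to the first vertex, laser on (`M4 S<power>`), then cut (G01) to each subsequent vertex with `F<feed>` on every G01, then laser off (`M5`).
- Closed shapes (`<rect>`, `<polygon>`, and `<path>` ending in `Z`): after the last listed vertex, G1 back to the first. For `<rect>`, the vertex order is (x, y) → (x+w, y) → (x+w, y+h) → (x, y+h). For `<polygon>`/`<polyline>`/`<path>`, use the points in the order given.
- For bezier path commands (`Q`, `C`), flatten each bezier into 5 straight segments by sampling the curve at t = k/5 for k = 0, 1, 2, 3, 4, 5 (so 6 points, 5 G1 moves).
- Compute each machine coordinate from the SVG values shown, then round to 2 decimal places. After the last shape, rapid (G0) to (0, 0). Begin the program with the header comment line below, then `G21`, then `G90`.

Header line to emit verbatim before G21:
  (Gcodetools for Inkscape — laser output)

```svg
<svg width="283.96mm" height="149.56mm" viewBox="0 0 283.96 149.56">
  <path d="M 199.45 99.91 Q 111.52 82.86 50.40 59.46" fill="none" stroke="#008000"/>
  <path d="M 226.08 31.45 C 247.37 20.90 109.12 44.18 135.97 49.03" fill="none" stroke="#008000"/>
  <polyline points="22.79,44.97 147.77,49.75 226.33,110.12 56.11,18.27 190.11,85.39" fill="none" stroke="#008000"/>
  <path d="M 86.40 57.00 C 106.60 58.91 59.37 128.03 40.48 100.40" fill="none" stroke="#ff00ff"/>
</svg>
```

Since the viewBox matches the mm dimensions, user units are millimetres directly. The only transform is the Y-flip y_m = 149.56 − y_svg.

Shape 1 is a quadratic bezier drawn with `<path>`. Its stroke #008000 means score at S621, F2270. After flipping Y the toolpath is (199.45,49.65) → (165.35,56.72) → (133.40,64.31) → (103.59,72.40) → (75.92,80.99) → (50.40,90.10).

Shape 2 is a cubic bezier drawn with `<path>`. Its stroke #008000 means score at S621, F2270. After flipping Y the toolpath is (226.08,118.11) → (222.31,120.80) → (195.83,117.88) → (162.22,111.85) → (137.07,105.23) → (135.97,100.53).

Shape 3 is a open polyline drawn with `<polyline>`. Its stroke #008000 means score at S621, F2270. After flipping Y the toolpath is (22.79,104.59) → (147.77,99.81) → (226.33,39.44) → (56.11,131.29) → (190.11,64.17).

Shape 4 is a cubic bezier drawn with `<path>`. Its stroke #ff00ff means cut at S836, F1154. After flipping Y the toolpath is (86.40,92.56) → (91.19,84.66) → (84.40,68.50) → (70.62,51.95) → (54.45,42.88) → (40.48,49.16).

(Gcodetools for Inkscape — laser output)
G21
G90
G0 X199.45 Y49.65
M4 S621
G01 X165.35 Y56.72 F2270
G01 X133.40 Y64.31 F2270
G01 X103.59 Y72.40 F2270
G01 X75.92 Y80.99 F2270
G01 X50.40 Y90.10 F2270
M5
G0 X226.08 Y118.11
M4 S621
G01 X222.31 Y120.80 F2270
G01 X195.83 Y117.88 F2270
G01 X162.22 Y111.85 F2270
G01 X137.07 Y105.23 F2270
G01 X135.97 Y100.53 F2270
M5
G0 X22.79 Y104.59
M4 S621
G01 X147.77 Y99.81 F2270
G01 X226.33 Y39.44 F2270
G01 X56.11 Y131.29 F2270
G01 X190.11 Y64.17 F2270
M5
G0 X86.40 Y92.56
M4 S836
G01 X91.19 Y84.66 F1154
G01 X84.40 Y68.50 F1154
G01 X70.62 Y51.95 F1154
G01 X54.45 Y42.88 F1154
G01 X40.48 Y49.16 F1154
M5
G0 X0.00 Y0.00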